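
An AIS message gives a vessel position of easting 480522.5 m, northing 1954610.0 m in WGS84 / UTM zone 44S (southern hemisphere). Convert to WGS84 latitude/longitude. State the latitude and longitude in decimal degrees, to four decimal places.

lat -72.5053°, lon 80.4195°

Zone 44S: λ₀ = 81°, k₀ = 0.9996, false easting 500000 m, false northing 10000000 m.
Meridian distance M = (N − FN)/k₀ = -8048609.4 m.
Inverse transverse Mercator on WGS84 gives φ = -72.50529957°, λ = 80.41950147°.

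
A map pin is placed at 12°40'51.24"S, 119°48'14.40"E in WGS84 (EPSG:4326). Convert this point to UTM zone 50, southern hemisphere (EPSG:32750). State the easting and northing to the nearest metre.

E 804564 m, N 8596515 m

Zone 50 central meridian λ₀ = 6×50 − 183 = 117°; Δλ = +2.8040°.
Transverse Mercator on WGS84 with k₀ = 0.9996 gives E = 804563.982 m, N = 8596514.965 m.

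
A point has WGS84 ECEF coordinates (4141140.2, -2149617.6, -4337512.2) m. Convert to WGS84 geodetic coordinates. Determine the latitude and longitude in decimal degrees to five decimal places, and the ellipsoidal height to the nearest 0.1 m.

λ = atan2(Y, X) = -27.43329997°; p = √(X²+Y²) = 4665822.3 m.
Bowring's method on WGS84 (a = 6378137 m, b = 6356752.314 m) gives φ = -43.10350041°, h = 2353.576 m.

lat -43.10350°, lon -27.43330°, h 2353.6 m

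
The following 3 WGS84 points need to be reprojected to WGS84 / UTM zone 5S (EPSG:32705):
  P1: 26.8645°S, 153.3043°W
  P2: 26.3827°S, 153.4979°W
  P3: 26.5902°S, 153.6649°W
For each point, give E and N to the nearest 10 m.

UTM zone 5S: λ₀ = -153°, k₀ = 0.9996.
P1 (-26.8645°, -153.3043°) → (469772.632, 7028536.212) m.
P2 (-26.3827°, -153.4979°) → (450333.507, 7081837.535) m.
P3 (-26.5902°, -153.6649°) → (433793.483, 7058780.607) m.

P1: E 469770 m, N 7028540 m; P2: E 450330 m, N 7081840 m; P3: E 433790 m, N 7058780 m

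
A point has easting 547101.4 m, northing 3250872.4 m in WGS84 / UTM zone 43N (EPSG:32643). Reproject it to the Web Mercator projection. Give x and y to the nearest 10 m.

x 8403000 m, y 3424890 m

Unproject from UTM 43N (λ₀ = 75°) → φ = 29.38619997°, λ = 75.48539989°.
Web Mercator (R = 6378137 m): x = 8402996.278 m, y = 3424893.069 m.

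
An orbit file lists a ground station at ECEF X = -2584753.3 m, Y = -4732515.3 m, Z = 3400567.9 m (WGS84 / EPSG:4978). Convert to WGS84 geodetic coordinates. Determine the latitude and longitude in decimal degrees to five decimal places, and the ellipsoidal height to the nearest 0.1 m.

lat 32.41040°, lon -118.64200°, h 3039.2 m

λ = atan2(Y, X) = -118.64200041°; p = √(X²+Y²) = 5392369.7 m.
Bowring's method on WGS84 (a = 6378137 m, b = 6356752.314 m) gives φ = 32.41040026°, h = 3039.223 m.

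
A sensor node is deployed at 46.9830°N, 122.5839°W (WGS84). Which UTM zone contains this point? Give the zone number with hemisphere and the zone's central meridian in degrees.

UTM zone = ⌊(λ + 180)/6⌋ + 1; -122.5839° ∈ [-126°, -120°) → zone 10.
Hemisphere: N (φ ≥ 0).
Central meridian λ₀ = 6×10 − 183 = -123°.

Zone 10N, central meridian -123°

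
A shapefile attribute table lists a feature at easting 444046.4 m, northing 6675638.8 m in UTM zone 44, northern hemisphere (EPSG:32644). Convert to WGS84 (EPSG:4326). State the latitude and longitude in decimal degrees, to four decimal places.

lat 60.2137°, lon 79.9903°

Zone 44N: λ₀ = 81°, k₀ = 0.9996, false easting 500000 m.
Meridian distance M = (N − FN)/k₀ = 6678310.1 m.
Inverse transverse Mercator on WGS84 gives φ = 60.21370033°, λ = 79.99030085°.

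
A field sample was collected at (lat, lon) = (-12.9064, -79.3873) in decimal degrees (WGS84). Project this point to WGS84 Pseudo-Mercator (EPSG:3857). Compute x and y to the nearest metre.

Web Mercator is spherical with R = a = 6378137 m.
x = R·λ = 6378137 × -1.385569769 = -8837353.811 m.
y = R·ln tan(π/4 + φ/2) = 6378137 × -0.227188708 = -1449040.703 m.

x -8837354 m, y -1449041 m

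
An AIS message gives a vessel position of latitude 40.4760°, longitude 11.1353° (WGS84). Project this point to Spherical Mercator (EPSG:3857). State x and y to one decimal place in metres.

x 1239575.9 m, y 4935356.3 m

Web Mercator is spherical with R = a = 6378137 m.
x = R·λ = 6378137 × 0.194347648 = 1239575.926 m.
y = R·ln tan(π/4 + φ/2) = 6378137 × 0.773792775 = 4935356.328 m.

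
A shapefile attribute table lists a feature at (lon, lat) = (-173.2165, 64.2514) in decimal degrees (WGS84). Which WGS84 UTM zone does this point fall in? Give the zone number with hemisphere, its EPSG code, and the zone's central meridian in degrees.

UTM zone = ⌊(λ + 180)/6⌋ + 1; -173.2165° ∈ [-174°, -168°) → zone 2.
Hemisphere: N (φ ≥ 0).
Central meridian λ₀ = 6×2 − 183 = -171°.
EPSG code: 32602.

Zone 2N (EPSG:32602), central meridian -171°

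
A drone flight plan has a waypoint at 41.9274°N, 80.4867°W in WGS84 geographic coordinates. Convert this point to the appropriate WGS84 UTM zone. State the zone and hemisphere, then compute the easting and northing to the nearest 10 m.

Longitude -80.4867° lies in the 6° band [-84°, -78°), giving zone 17; latitude is north of the equator, so 17N.
Zone 17 central meridian λ₀ = 6×17 − 183 = -81°; Δλ = +0.5133°.
Transverse Mercator on WGS84 with k₀ = 0.9996 gives E = 542558.633 m, N = 4641842.964 m.

Zone 17N: E 542560 m, N 4641840 m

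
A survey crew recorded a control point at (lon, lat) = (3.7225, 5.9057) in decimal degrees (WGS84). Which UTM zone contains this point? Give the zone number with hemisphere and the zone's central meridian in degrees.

Zone 31N, central meridian 3°

UTM zone = ⌊(λ + 180)/6⌋ + 1; 3.7225° ∈ [0°, 6°) → zone 31.
Hemisphere: N (φ ≥ 0).
Central meridian λ₀ = 6×31 − 183 = 3°.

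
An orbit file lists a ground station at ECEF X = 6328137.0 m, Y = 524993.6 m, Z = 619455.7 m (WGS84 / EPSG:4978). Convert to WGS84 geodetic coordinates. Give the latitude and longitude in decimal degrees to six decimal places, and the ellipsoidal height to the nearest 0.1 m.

lat 5.609100°, lon 4.742500°, h 2086.1 m

λ = atan2(Y, X) = 4.74250023°; p = √(X²+Y²) = 6349876.9 m.
Bowring's method on WGS84 (a = 6378137 m, b = 6356752.314 m) gives φ = 5.60910040°, h = 2086.100 m.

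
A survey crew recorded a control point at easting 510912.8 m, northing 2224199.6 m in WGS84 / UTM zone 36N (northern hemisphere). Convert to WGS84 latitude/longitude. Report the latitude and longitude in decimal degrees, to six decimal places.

lat 20.114900°, lon 33.104400°

Zone 36N: λ₀ = 33°, k₀ = 0.9996, false easting 500000 m.
Meridian distance M = (N − FN)/k₀ = 2225089.6 m.
Inverse transverse Mercator on WGS84 gives φ = 20.11489960°, λ = 33.10439957°.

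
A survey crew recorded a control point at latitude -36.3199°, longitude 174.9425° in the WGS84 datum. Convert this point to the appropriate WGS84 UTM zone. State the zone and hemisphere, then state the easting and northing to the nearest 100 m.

Longitude 174.9425° lies in the 6° band [174°, 180°), giving zone 60; latitude is south of the equator, so 60S.
Zone 60 central meridian λ₀ = 6×60 − 183 = 177°; Δλ = -2.0575°.
Transverse Mercator on WGS84 with k₀ = 0.9996 gives E = 315302.285 m, N = 5978604.323 m.

Zone 60S: E 315300 m, N 5978600 m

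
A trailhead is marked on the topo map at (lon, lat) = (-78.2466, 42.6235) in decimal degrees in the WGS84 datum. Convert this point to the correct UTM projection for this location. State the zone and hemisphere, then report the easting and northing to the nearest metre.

Zone 17N: E 725798 m, N 4722682 m

Longitude -78.2466° lies in the 6° band [-84°, -78°), giving zone 17; latitude is north of the equator, so 17N.
Zone 17 central meridian λ₀ = 6×17 − 183 = -81°; Δλ = +2.7534°.
Transverse Mercator on WGS84 with k₀ = 0.9996 gives E = 725797.829 m, N = 4722681.975 m.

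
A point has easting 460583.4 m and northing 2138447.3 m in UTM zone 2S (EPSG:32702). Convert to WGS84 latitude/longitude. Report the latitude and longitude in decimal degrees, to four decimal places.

Zone 2S: λ₀ = -171°, k₀ = 0.9996, false easting 500000 m, false northing 10000000 m.
Meridian distance M = (N − FN)/k₀ = -7864698.6 m.
Inverse transverse Mercator on WGS84 gives φ = -70.85479980°, λ = -172.07689999°.

lat -70.8548°, lon -172.0769°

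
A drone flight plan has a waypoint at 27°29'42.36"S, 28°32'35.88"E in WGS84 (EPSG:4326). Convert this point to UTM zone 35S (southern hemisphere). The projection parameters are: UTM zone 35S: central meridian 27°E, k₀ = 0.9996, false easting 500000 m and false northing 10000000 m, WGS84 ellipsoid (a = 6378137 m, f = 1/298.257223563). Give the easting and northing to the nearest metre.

E 652453 m, N 6957778 m

Zone 35 central meridian λ₀ = 6×35 − 183 = 27°; Δλ = +1.5433°.
Transverse Mercator on WGS84 with k₀ = 0.9996 gives E = 652453.176 m, N = 6957777.880 m.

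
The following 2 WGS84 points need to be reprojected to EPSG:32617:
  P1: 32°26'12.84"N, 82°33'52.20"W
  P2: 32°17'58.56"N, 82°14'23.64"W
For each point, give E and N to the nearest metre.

UTM zone 17N: λ₀ = -81°, k₀ = 0.9996.
P1 (32.4369°, -82.5645°) → (352921.815, 3589941.650) m.
P2 (32.2996°, -82.2399°) → (383263.301, 3574319.883) m.

P1: E 352922 m, N 3589942 m; P2: E 383263 m, N 3574320 m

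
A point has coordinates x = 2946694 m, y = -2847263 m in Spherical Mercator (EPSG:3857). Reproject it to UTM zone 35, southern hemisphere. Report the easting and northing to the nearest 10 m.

E 446480 m, N 7260650 m

Web Mercator inverse (R = 6378137 m) → φ = -24.76789851°, λ = 26.47060258°.
UTM 35S forward: E = 446478.243 m, N = 7260648.529 m.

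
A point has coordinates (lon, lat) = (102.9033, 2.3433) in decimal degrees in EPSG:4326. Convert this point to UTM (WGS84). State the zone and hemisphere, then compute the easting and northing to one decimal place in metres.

Zone 48N: E 266831.4 m, N 259181.0 m

Longitude 102.9033° lies in the 6° band [102°, 108°), giving zone 48; latitude is north of the equator, so 48N.
Zone 48 central meridian λ₀ = 6×48 − 183 = 105°; Δλ = -2.0967°.
Transverse Mercator on WGS84 with k₀ = 0.9996 gives E = 266831.357 m, N = 259181.003 m.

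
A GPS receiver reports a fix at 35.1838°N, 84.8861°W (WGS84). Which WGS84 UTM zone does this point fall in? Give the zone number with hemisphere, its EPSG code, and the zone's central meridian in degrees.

Zone 16N (EPSG:32616), central meridian -87°

UTM zone = ⌊(λ + 180)/6⌋ + 1; -84.8861° ∈ [-90°, -84°) → zone 16.
Hemisphere: N (φ ≥ 0).
Central meridian λ₀ = 6×16 − 183 = -87°.
EPSG code: 32616.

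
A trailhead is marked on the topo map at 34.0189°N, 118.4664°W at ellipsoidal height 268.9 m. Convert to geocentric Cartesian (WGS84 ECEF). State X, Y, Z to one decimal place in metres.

WGS84: a = 6378137 m, e² = 0.006694380; N(φ) = a/√(1−e²sin²φ) = 6384829.761 m.
X = (N+h)·cosφ·cosλ = -2522543.511 m; Y = (N+h)·cosφ·sinλ = -4652451.473 m; Z = (N(1−e²)+h)·sinφ = 3548334.835 m.

X -2522543.5 m, Y -4652451.5 m, Z 3548334.8 m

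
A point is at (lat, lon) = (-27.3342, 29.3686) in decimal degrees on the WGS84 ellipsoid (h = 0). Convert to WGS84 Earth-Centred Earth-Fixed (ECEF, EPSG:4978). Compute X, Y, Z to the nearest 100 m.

X 4941300 m, Y 2780700 m, Z -2911200 m

WGS84: a = 6378137 m, e² = 0.006694380; N(φ) = a/√(1−e²sin²φ) = 6382643.091 m.
X = (N+h)·cosφ·cosλ = 4941288.030 m; Y = (N+h)·cosφ·sinλ = 2780706.038 m; Z = (N(1−e²)+h)·sinφ = -2911161.593 m.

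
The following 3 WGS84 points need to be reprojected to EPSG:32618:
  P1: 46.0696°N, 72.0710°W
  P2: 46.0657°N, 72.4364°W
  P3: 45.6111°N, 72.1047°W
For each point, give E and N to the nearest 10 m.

UTM zone 18N: λ₀ = -75°, k₀ = 0.9996.
P1 (46.0696°, -72.0710°) → (726511.142, 5105952.016) m.
P2 (46.0657°, -72.4364°) → (698268.025, 5104542.526) m.
P3 (45.6111°, -72.1047°) → (725753.299, 5054917.322) m.

P1: E 726510 m, N 5105950 m; P2: E 698270 m, N 5104540 m; P3: E 725750 m, N 5054920 m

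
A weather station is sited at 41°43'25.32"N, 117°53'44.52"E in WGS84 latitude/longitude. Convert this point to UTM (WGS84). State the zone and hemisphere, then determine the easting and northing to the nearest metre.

Zone 50N: E 574500 m, N 4619487 m

Longitude 117.8957° lies in the 6° band [114°, 120°), giving zone 50; latitude is north of the equator, so 50N.
Zone 50 central meridian λ₀ = 6×50 − 183 = 117°; Δλ = +0.8957°.
Transverse Mercator on WGS84 with k₀ = 0.9996 gives E = 574500.126 m, N = 4619487.271 m.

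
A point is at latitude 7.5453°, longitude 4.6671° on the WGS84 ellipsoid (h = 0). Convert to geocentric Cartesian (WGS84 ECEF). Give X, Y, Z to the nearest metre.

X 6302310 m, Y 514501 m, Z 831955 m

WGS84: a = 6378137 m, e² = 0.006694380; N(φ) = a/√(1−e²sin²φ) = 6378505.135 m.
X = (N+h)·cosφ·cosλ = 6302309.653 m; Y = (N+h)·cosφ·sinλ = 514501.013 m; Z = (N(1−e²)+h)·sinφ = 831954.691 m.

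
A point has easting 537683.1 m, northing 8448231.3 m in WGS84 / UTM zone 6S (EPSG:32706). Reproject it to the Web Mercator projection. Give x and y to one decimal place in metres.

x -16325114.6 m, y -1578381.4 m

Unproject from UTM 6S (λ₀ = -147°) → φ = -14.03629956°, λ = -146.65099968°.
Web Mercator (R = 6378137 m): x = -16325114.609 m, y = -1578381.431 m.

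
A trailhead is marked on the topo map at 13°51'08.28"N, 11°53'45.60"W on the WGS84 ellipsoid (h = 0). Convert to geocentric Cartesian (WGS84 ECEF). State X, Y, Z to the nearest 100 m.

WGS84: a = 6378137 m, e² = 0.006694380; N(φ) = a/√(1−e²sin²φ) = 6379361.107 m.
X = (N+h)·cosφ·cosλ = 6060802.236 m; Y = (N+h)·cosφ·sinλ = -1276769.449 m; Z = (N(1−e²)+h)·sinφ = 1517120.834 m.

X 6060800 m, Y -1276800 m, Z 1517100 m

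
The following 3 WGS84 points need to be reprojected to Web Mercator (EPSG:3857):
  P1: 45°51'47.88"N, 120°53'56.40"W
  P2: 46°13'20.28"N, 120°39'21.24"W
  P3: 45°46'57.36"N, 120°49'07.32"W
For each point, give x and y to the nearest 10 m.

P1: x -13458420 m, y 5758470 m; P2: x -13431350 m, y 5816040 m; P3: x -13449480 m, y 5745580 m

Web Mercator: x = R·λ, y = R·ln tan(π/4+φ/2), R = 6378137 m.
P1 (45.8633°, -120.8990°) → (-13458415.117, 5758469.945) m.
P2 (46.2223°, -120.6559°) → (-13431353.349, 5816044.796) m.
P3 (45.7826°, -120.8187°) → (-13449476.162, 5745578.899) m.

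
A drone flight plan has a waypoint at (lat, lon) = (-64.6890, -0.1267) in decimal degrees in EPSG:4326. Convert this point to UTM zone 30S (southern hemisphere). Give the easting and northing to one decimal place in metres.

E 637032.1 m, N 2823098.0 m

Zone 30 central meridian λ₀ = 6×30 − 183 = -3°; Δλ = +2.8733°.
Transverse Mercator on WGS84 with k₀ = 0.9996 gives E = 637032.062 m, N = 2823098.004 m.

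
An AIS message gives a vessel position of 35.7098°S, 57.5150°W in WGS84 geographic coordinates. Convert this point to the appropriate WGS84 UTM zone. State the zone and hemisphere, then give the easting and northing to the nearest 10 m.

Longitude -57.5150° lies in the 6° band [-60°, -54°), giving zone 21; latitude is south of the equator, so 21S.
Zone 21 central meridian λ₀ = 6×21 − 183 = -57°; Δλ = -0.5150°.
Transverse Mercator on WGS84 with k₀ = 0.9996 gives E = 453414.615 m, N = 6048115.985 m.

Zone 21S: E 453410 m, N 6048120 m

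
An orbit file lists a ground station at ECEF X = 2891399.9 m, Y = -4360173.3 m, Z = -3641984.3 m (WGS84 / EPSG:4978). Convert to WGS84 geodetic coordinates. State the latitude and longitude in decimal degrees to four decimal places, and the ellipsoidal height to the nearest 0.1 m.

λ = atan2(Y, X) = -56.45009960°; p = √(X²+Y²) = 5231759.2 m.
Bowring's method on WGS84 (a = 6378137 m, b = 6356752.314 m) gives φ = -35.02350018°, h = 3453.599 m.

lat -35.0235°, lon -56.4501°, h 3453.6 m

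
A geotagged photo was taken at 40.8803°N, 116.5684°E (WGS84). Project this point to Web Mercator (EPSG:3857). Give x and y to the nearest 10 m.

Web Mercator is spherical with R = a = 6378137 m.
x = R·λ = 6378137 × 2.034502384 = 12976334.931 m.
y = R·ln tan(π/4 + φ/2) = 6378137 × 0.783097312 = 4994701.941 m.

x 12976330 m, y 4994700 m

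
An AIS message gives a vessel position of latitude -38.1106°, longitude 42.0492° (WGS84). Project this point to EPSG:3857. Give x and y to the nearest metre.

Web Mercator is spherical with R = a = 6378137 m.
x = R·λ = 6378137 × 0.733896988 = 4680895.532 m.
y = R·ln tan(π/4 + φ/2) = 6378137 × -0.720439477 = -4595061.687 m.

x 4680896 m, y -4595062 m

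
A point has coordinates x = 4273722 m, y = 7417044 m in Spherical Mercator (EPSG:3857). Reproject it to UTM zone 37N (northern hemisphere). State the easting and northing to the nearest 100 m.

E 461400 m, N 6126500 m

Web Mercator inverse (R = 6378137 m) → φ = 55.28329928°, λ = 38.39149793°.
UTM 37N forward: E = 461350.011 m, N = 6126486.123 m.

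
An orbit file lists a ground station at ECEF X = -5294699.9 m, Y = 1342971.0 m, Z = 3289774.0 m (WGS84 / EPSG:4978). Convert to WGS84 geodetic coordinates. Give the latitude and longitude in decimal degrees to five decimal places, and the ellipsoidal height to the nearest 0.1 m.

lat 31.22920°, lon 165.76740°, h 4097.9 m

λ = atan2(Y, X) = 165.76739960°; p = √(X²+Y²) = 5462363.8 m.
Bowring's method on WGS84 (a = 6378137 m, b = 6356752.314 m) gives φ = 31.22919977°, h = 4097.949 m.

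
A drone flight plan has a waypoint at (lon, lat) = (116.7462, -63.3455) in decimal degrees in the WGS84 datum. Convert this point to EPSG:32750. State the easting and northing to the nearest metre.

E 487297 m, N 2975890 m

Zone 50 central meridian λ₀ = 6×50 − 183 = 117°; Δλ = -0.2538°.
Transverse Mercator on WGS84 with k₀ = 0.9996 gives E = 487296.575 m, N = 2975890.095 m.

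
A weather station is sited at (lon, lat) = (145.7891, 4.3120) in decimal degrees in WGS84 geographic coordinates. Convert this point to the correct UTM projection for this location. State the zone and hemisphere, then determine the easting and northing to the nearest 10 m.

Zone 55N: E 365630 m, N 476720 m

Longitude 145.7891° lies in the 6° band [144°, 150°), giving zone 55; latitude is north of the equator, so 55N.
Zone 55 central meridian λ₀ = 6×55 − 183 = 147°; Δλ = -1.2109°.
Transverse Mercator on WGS84 with k₀ = 0.9996 gives E = 365626.050 m, N = 476721.358 m.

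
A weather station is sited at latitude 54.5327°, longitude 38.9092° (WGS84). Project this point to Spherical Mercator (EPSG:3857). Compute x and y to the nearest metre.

x 4331352 m, y 7271696 m

Web Mercator is spherical with R = a = 6378137 m.
x = R·λ = 6378137 × 0.679093649 = 4331352.331 m.
y = R·ln tan(π/4 + φ/2) = 6378137 × 1.140097155 = 7271695.847 m.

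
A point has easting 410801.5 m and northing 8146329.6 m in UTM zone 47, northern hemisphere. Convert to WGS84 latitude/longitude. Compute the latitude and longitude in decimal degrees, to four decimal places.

lat 73.3923°, lon 96.2031°

Zone 47N: λ₀ = 99°, k₀ = 0.9996, false easting 500000 m.
Meridian distance M = (N − FN)/k₀ = 8149589.4 m.
Inverse transverse Mercator on WGS84 gives φ = 73.39229984°, λ = 96.20309902°.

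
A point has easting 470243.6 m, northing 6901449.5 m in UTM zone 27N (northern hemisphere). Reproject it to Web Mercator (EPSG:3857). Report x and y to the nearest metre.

Unproject from UTM 27N (λ₀ = -21°) → φ = 62.24359985°, λ = -21.57269967°.
Web Mercator (R = 6378137 m): x = -2401461.943 m, y = 8917136.712 m.

x -2401462 m, y 8917137 m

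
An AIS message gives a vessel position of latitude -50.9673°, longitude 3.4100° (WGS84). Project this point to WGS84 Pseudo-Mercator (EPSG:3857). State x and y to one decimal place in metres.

x 379599.5 m, y -6615511.5 m

Web Mercator is spherical with R = a = 6378137 m.
x = R·λ = 6378137 × 0.059515727 = 379599.464 m.
y = R·ln tan(π/4 + φ/2) = 6378137 × -1.037216903 = -6615511.508 m.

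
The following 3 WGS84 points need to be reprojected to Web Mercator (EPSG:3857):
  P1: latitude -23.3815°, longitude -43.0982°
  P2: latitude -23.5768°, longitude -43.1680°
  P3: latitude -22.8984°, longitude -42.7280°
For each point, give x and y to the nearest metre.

Web Mercator: x = R·λ, y = R·ln tan(π/4+φ/2), R = 6378137 m.
P1 (-23.3815°, -43.0982°) → (-4797669.678, -2678220.272) m.
P2 (-23.5768°, -43.1680°) → (-4805439.779, -2701923.488) m.
P3 (-22.8984°, -42.7280°) → (-4756459.203, -2619736.452) m.

P1: x -4797670 m, y -2678220 m; P2: x -4805440 m, y -2701923 m; P3: x -4756459 m, y -2619736 m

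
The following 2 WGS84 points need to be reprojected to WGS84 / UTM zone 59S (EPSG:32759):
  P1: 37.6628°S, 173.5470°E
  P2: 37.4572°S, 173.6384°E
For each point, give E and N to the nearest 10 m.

UTM zone 59S: λ₀ = 171°, k₀ = 0.9996.
P1 (-37.6628°, 173.5470°) → (724658.758, 5828544.748) m.
P2 (-37.4572°, 173.6384°) → (733363.080, 5851137.955) m.

P1: E 724660 m, N 5828540 m; P2: E 733360 m, N 5851140 m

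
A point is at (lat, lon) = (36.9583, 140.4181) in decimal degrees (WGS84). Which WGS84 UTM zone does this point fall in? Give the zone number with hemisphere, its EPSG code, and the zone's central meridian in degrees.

Zone 54N (EPSG:32654), central meridian 141°

UTM zone = ⌊(λ + 180)/6⌋ + 1; 140.4181° ∈ [138°, 144°) → zone 54.
Hemisphere: N (φ ≥ 0).
Central meridian λ₀ = 6×54 − 183 = 141°.
EPSG code: 32654.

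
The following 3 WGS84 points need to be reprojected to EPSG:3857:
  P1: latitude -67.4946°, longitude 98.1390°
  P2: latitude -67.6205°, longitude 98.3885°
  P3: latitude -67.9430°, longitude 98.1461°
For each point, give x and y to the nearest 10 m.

Web Mercator: x = R·λ, y = R·ln tan(π/4+φ/2), R = 6378137 m.
P1 (-67.4946°, 98.1390°) → (10924783.507, -10298424.866) m.
P2 (-67.6205°, 98.3885°) → (10952557.720, -10335137.287) m.
P3 (-67.9430°, 98.1461°) → (10925573.875, -10430079.799) m.

P1: x 10924780 m, y -10298420 m; P2: x 10952560 m, y -10335140 m; P3: x 10925570 m, y -10430080 m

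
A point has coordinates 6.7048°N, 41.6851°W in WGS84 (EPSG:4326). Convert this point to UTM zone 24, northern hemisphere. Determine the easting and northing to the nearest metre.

E 203139 m, N 741928 m

Zone 24 central meridian λ₀ = 6×24 − 183 = -39°; Δλ = -2.6851°.
Transverse Mercator on WGS84 with k₀ = 0.9996 gives E = 203139.051 m, N = 741928.323 m.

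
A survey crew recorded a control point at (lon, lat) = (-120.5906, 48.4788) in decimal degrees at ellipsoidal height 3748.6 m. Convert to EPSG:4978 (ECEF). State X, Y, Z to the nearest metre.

WGS84: a = 6378137 m, e² = 0.006694380; N(φ) = a/√(1−e²sin²φ) = 6390138.250 m.
X = (N+h)·cosφ·cosλ = -2156967.981 m; Y = (N+h)·cosφ·sinλ = -3648599.711 m; Z = (N(1−e²)+h)·sinφ = 4755141.832 m.

X -2156968 m, Y -3648600 m, Z 4755142 m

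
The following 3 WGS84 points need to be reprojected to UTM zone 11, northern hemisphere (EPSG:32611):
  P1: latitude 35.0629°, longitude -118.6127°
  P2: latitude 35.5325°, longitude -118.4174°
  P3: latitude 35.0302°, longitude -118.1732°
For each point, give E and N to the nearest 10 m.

UTM zone 11N: λ₀ = -117°, k₀ = 0.9996.
P1 (35.0629°, -118.6127°) → (352944.501, 3881207.580) m.
P2 (35.5325°, -118.4174°) → (371499.110, 3933021.732) m.
P3 (35.0302°, -118.1732°) → (392980.335, 3877021.118) m.

P1: E 352940 m, N 3881210 m; P2: E 371500 m, N 3933020 m; P3: E 392980 m, N 3877020 m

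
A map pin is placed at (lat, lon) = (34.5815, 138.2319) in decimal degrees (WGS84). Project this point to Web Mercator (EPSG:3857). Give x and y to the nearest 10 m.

Web Mercator is spherical with R = a = 6378137 m.
x = R·λ = 6378137 × 2.412601786 = 15387904.719 m.
y = R·ln tan(π/4 + φ/2) = 6378137 × 0.643942440 = 4107153.105 m.

x 15387900 m, y 4107150 m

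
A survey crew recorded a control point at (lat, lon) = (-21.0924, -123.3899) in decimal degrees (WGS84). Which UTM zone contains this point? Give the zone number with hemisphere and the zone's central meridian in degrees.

UTM zone = ⌊(λ + 180)/6⌋ + 1; -123.3899° ∈ [-126°, -120°) → zone 10.
Hemisphere: S (φ < 0).
Central meridian λ₀ = 6×10 − 183 = -123°.

Zone 10S, central meridian -123°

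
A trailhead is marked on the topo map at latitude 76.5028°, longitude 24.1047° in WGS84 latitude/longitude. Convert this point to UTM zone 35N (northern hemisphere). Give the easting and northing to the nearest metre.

E 424595 m, N 8493144 m

Zone 35 central meridian λ₀ = 6×35 − 183 = 27°; Δλ = -2.8953°.
Transverse Mercator on WGS84 with k₀ = 0.9996 gives E = 424594.679 m, N = 8493143.624 m.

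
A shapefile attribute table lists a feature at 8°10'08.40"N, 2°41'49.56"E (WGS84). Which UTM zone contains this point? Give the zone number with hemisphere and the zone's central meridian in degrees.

UTM zone = ⌊(λ + 180)/6⌋ + 1; 2.6971° ∈ [0°, 6°) → zone 31.
Hemisphere: N (φ ≥ 0).
Central meridian λ₀ = 6×31 − 183 = 3°.

Zone 31N, central meridian 3°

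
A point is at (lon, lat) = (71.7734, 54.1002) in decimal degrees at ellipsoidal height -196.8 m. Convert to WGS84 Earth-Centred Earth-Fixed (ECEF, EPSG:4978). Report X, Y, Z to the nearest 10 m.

WGS84: a = 6378137 m, e² = 0.006694380; N(φ) = a/√(1−e²sin²φ) = 6392191.803 m.
X = (N+h)·cosφ·cosλ = 1172306.374 m; Y = (N+h)·cosφ·sinλ = 3560018.924 m; Z = (N(1−e²)+h)·sinφ = 5143132.005 m.

X 1172310 m, Y 3560020 m, Z 5143130 m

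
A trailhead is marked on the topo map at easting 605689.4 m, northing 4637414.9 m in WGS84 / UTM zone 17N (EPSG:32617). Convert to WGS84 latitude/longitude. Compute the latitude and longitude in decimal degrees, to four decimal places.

lat 41.8816°, lon -79.7262°

Zone 17N: λ₀ = -81°, k₀ = 0.9996, false easting 500000 m.
Meridian distance M = (N − FN)/k₀ = 4639270.6 m.
Inverse transverse Mercator on WGS84 gives φ = 41.88159972°, λ = -79.72619978°.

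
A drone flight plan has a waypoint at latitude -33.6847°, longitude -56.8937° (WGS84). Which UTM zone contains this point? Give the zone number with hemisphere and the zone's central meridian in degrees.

Zone 21S, central meridian -57°

UTM zone = ⌊(λ + 180)/6⌋ + 1; -56.8937° ∈ [-60°, -54°) → zone 21.
Hemisphere: S (φ < 0).
Central meridian λ₀ = 6×21 − 183 = -57°.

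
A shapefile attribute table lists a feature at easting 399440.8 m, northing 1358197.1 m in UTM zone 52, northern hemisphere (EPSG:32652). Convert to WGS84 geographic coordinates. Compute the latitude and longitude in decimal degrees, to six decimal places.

Zone 52N: λ₀ = 129°, k₀ = 0.9996, false easting 500000 m.
Meridian distance M = (N − FN)/k₀ = 1358740.6 m.
Inverse transverse Mercator on WGS84 gives φ = 12.28459970°, λ = 128.07529967°.

lat 12.284600°, lon 128.075300°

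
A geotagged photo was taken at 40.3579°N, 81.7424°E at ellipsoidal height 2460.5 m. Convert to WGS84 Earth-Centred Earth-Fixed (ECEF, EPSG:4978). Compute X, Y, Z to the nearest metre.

X 699297 m, Y 4818463 m, Z 4109942 m

WGS84: a = 6378137 m, e² = 0.006694380; N(φ) = a/√(1−e²sin²φ) = 6387108.189 m.
X = (N+h)·cosφ·cosλ = 699296.535 m; Y = (N+h)·cosφ·sinλ = 4818463.379 m; Z = (N(1−e²)+h)·sinφ = 4109941.922 m.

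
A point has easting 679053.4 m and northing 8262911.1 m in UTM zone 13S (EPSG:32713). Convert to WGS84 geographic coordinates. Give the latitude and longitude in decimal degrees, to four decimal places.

lat -15.7057°, lon -103.3291°

Zone 13S: λ₀ = -105°, k₀ = 0.9996, false easting 500000 m, false northing 10000000 m.
Meridian distance M = (N − FN)/k₀ = -1737784.0 m.
Inverse transverse Mercator on WGS84 gives φ = -15.70570015°, λ = -103.32909958°.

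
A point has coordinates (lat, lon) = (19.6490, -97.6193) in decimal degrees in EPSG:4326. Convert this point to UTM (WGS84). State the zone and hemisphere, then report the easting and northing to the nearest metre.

Longitude -97.6193° lies in the 6° band [-102°, -96°), giving zone 14; latitude is north of the equator, so 14N.
Zone 14 central meridian λ₀ = 6×14 − 183 = -99°; Δλ = +1.3807°.
Transverse Mercator on WGS84 with k₀ = 0.9996 gives E = 644756.781 m, N = 2173226.975 m.

Zone 14N: E 644757 m, N 2173227 m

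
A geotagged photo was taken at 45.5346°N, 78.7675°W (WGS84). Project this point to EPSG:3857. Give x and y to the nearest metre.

x -8768358 m, y 5706080 m

Web Mercator is spherical with R = a = 6378137 m.
x = R·λ = 6378137 × -1.374752219 = -8768357.991 m.
y = R·ln tan(π/4 + φ/2) = 6378137 × 0.894631089 = 5706079.647 m.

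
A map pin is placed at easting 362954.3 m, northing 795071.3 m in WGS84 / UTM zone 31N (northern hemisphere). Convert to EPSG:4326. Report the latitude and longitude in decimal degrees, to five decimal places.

Zone 31N: λ₀ = 3°, k₀ = 0.9996, false easting 500000 m.
Meridian distance M = (N − FN)/k₀ = 795389.5 m.
Inverse transverse Mercator on WGS84 gives φ = 7.19120008°, λ = 1.75880008°.

lat 7.19120°, lon 1.75880°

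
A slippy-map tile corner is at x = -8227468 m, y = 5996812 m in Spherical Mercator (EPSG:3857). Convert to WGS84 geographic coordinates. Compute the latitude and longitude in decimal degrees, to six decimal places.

R = 6378137 m. λ = x/R = -73.90860254°.
φ = 2·arctan(exp(y/R)) − 90° = 2·arctan(2.56053) − 90° = 47.33429954°.

lat 47.334300°, lon -73.908603°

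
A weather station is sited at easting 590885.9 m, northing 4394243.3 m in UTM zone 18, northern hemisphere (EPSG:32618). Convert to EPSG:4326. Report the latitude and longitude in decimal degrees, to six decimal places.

lat 39.693200°, lon -73.940000°

Zone 18N: λ₀ = -75°, k₀ = 0.9996, false easting 500000 m.
Meridian distance M = (N − FN)/k₀ = 4396001.7 m.
Inverse transverse Mercator on WGS84 gives φ = 39.69319997°, λ = -73.93999981°.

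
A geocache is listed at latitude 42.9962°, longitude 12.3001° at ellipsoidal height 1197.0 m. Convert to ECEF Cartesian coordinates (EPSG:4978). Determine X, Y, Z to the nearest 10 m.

X 4565850 m, Y 995520 m, Z 4328010 m

WGS84: a = 6378137 m, e² = 0.006694380; N(φ) = a/√(1−e²sin²φ) = 6388088.639 m.
X = (N+h)·cosφ·cosλ = 4565846.245 m; Y = (N+h)·cosφ·sinλ = 995523.823 m; Z = (N(1−e²)+h)·sinφ = 4328009.301 m.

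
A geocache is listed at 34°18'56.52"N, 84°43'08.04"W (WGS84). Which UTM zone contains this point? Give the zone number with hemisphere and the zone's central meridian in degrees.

UTM zone = ⌊(λ + 180)/6⌋ + 1; -84.7189° ∈ [-90°, -84°) → zone 16.
Hemisphere: N (φ ≥ 0).
Central meridian λ₀ = 6×16 − 183 = -87°.

Zone 16N, central meridian -87°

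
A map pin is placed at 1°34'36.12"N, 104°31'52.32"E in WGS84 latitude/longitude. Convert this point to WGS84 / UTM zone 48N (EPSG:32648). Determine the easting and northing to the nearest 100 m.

Zone 48 central meridian λ₀ = 6×48 − 183 = 105°; Δλ = -0.4688°.
Transverse Mercator on WGS84 with k₀ = 0.9996 gives E = 447853.331 m, N = 174279.035 m.

E 447900 m, N 174300 m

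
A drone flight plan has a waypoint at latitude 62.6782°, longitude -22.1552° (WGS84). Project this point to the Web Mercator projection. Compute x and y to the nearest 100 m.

Web Mercator is spherical with R = a = 6378137 m.
x = R·λ = 6378137 × -0.386681186 = -2466305.582 m.
y = R·ln tan(π/4 + φ/2) = 6378137 × 1.414484533 = 9021776.134 m.

x -2466300 m, y 9021800 m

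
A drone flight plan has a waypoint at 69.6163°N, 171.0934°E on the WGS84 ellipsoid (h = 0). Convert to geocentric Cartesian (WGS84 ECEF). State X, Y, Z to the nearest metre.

X -2201236 m, Y 344964 m, Z 5956265 m

WGS84: a = 6378137 m, e² = 0.006694380; N(φ) = a/√(1−e²sin²φ) = 6396979.033 m.
X = (N+h)·cosφ·cosλ = -2201235.886 m; Y = (N+h)·cosφ·sinλ = 344964.128 m; Z = (N(1−e²)+h)·sinφ = 5956265.118 m.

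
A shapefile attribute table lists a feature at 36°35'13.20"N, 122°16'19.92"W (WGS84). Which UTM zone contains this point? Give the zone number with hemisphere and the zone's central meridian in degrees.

UTM zone = ⌊(λ + 180)/6⌋ + 1; -122.2722° ∈ [-126°, -120°) → zone 10.
Hemisphere: N (φ ≥ 0).
Central meridian λ₀ = 6×10 − 183 = -123°.

Zone 10N, central meridian -123°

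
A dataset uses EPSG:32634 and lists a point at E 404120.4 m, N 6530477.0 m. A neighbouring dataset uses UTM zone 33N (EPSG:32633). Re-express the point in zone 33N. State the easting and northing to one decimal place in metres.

UTM 34N → geographic: φ = 58.90329956°, λ = 19.33569921°.
UTM 33N (λ₀ = 15°) forward: E = 749682.726 m, N = 6537379.843 m.

E 749682.7 m, N 6537379.8 m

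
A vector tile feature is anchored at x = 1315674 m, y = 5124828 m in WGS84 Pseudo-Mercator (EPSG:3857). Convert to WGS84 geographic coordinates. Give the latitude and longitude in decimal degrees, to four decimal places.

R = 6378137 m. λ = x/R = 11.81890063°.
φ = 2·arctan(exp(y/R)) − 90° = 2·arctan(2.23334) − 90° = 41.75820326°.

lat 41.7582°, lon 11.8189°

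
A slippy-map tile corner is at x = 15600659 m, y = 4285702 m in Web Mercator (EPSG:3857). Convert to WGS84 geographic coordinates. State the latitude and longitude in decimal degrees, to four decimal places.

R = 6378137 m. λ = x/R = 140.14310422°.
φ = 2·arctan(exp(y/R)) − 90° = 2·arctan(1.95803) − 90° = 35.89149861°.

lat 35.8915°, lon 140.1431°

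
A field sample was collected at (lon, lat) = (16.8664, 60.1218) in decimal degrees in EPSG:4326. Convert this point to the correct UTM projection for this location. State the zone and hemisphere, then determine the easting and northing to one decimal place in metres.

Zone 33N: E 603711.3 m, N 6666440.8 m

Longitude 16.8664° lies in the 6° band [12°, 18°), giving zone 33; latitude is north of the equator, so 33N.
Zone 33 central meridian λ₀ = 6×33 − 183 = 15°; Δλ = +1.8664°.
Transverse Mercator on WGS84 with k₀ = 0.9996 gives E = 603711.327 m, N = 6666440.772 m.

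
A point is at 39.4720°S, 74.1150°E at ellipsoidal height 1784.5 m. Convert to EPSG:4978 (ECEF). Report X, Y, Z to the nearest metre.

WGS84: a = 6378137 m, e² = 0.006694380; N(φ) = a/√(1−e²sin²φ) = 6386781.947 m.
X = (N+h)·cosφ·cosλ = 1349804.648 m; Y = (N+h)·cosφ·sinλ = 4743238.703 m; Z = (N(1−e²)+h)·sinφ = -4034038.701 m.

X 1349805 m, Y 4743239 m, Z -4034039 m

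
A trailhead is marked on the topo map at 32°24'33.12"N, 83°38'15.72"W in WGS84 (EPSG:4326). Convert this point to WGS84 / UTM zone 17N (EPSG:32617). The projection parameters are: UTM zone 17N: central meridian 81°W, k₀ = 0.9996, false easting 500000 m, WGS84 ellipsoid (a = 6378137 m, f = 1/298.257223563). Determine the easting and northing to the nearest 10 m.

Zone 17 central meridian λ₀ = 6×17 − 183 = -81°; Δλ = -2.6377°.
Transverse Mercator on WGS84 with k₀ = 0.9996 gives E = 251930.427 m, N = 3588855.635 m.

E 251930 m, N 3588860 m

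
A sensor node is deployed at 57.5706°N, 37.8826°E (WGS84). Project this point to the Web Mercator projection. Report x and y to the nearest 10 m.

x 4217070 m, y 7877650 m

Web Mercator is spherical with R = a = 6378137 m.
x = R·λ = 6378137 × 0.661176099 = 4217071.742 m.
y = R·ln tan(π/4 + φ/2) = 6378137 × 1.235102008 = 7877649.818 m.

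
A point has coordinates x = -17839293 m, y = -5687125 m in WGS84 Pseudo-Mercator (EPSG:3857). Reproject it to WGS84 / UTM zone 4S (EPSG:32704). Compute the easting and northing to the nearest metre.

E 401953 m, N 4970161 m

Web Mercator inverse (R = 6378137 m) → φ = -45.41520131°, λ = -160.25309560°.
UTM 4S forward: E = 401952.901 m, N = 4970160.635 m.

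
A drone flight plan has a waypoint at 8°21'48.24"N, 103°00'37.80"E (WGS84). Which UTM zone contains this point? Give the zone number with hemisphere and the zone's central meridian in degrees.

Zone 48N, central meridian 105°

UTM zone = ⌊(λ + 180)/6⌋ + 1; 103.0105° ∈ [102°, 108°) → zone 48.
Hemisphere: N (φ ≥ 0).
Central meridian λ₀ = 6×48 − 183 = 105°.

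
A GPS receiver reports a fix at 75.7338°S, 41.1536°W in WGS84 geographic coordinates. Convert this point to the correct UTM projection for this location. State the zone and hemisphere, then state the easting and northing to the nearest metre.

Zone 24S: E 440771 m, N 1593439 m

Longitude -41.1536° lies in the 6° band [-42°, -36°), giving zone 24; latitude is south of the equator, so 24S.
Zone 24 central meridian λ₀ = 6×24 − 183 = -39°; Δλ = -2.1536°.
Transverse Mercator on WGS84 with k₀ = 0.9996 gives E = 440771.434 m, N = 1593438.831 m.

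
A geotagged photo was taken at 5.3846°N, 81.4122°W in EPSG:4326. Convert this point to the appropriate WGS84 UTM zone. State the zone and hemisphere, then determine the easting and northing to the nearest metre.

Longitude -81.4122° lies in the 6° band [-84°, -78°), giving zone 17; latitude is north of the equator, so 17N.
Zone 17 central meridian λ₀ = 6×17 − 183 = -81°; Δλ = -0.4122°.
Transverse Mercator on WGS84 with k₀ = 0.9996 gives E = 454333.128 m, N = 595193.066 m.

Zone 17N: E 454333 m, N 595193 m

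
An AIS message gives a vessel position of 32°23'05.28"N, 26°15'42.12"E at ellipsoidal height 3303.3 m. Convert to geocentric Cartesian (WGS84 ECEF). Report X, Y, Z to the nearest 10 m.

WGS84: a = 6378137 m, e² = 0.006694380; N(φ) = a/√(1−e²sin²φ) = 6384270.183 m.
X = (N+h)·cosφ·cosλ = 4837346.951 m; Y = (N+h)·cosφ·sinλ = 2386743.676 m; Z = (N(1−e²)+h)·sinφ = 3398311.160 m.

X 4837350 m, Y 2386740 m, Z 3398310 m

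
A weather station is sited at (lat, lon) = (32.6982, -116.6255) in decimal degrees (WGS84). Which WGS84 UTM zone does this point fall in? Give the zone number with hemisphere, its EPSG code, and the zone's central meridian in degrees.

UTM zone = ⌊(λ + 180)/6⌋ + 1; -116.6255° ∈ [-120°, -114°) → zone 11.
Hemisphere: N (φ ≥ 0).
Central meridian λ₀ = 6×11 − 183 = -117°.
EPSG code: 32611.

Zone 11N (EPSG:32611), central meridian -117°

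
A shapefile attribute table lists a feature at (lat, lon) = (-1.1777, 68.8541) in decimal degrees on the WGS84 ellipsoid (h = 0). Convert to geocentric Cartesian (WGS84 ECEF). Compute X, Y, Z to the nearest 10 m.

WGS84: a = 6378137 m, e² = 0.006694380; N(φ) = a/√(1−e²sin²φ) = 6378146.019 m.
X = (N+h)·cosφ·cosλ = 2300392.424 m; Y = (N+h)·cosφ·sinλ = 5947415.930 m; Z = (N(1−e²)+h)·sinφ = -130214.339 m.

X 2300390 m, Y 5947420 m, Z -130210 m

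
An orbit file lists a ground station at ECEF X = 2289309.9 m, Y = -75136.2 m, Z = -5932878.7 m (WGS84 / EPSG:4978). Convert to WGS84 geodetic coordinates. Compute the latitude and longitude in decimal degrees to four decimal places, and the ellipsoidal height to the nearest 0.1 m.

λ = atan2(Y, X) = -1.87979897°; p = √(X²+Y²) = 2290542.6 m.
Bowring's method on WGS84 (a = 6378137 m, b = 6356752.314 m) gives φ = -69.01860009°, h = 174.086 m.

lat -69.0186°, lon -1.8798°, h 174.1 m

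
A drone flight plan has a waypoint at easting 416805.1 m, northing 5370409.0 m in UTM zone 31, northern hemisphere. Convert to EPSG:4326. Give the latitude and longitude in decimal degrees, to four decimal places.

Zone 31N: λ₀ = 3°, k₀ = 0.9996, false easting 500000 m.
Meridian distance M = (N − FN)/k₀ = 5372558.0 m.
Inverse transverse Mercator on WGS84 gives φ = 48.48130012°, λ = 1.87419961°.

lat 48.4813°, lon 1.8742°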